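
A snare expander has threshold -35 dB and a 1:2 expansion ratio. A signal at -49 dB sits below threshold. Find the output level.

-63 dB

Below threshold, a 1:2 expander applies gain = (2−1)×(T − x) of attenuation.
(2−1) × 14 = 14 dB, so output = -49 − 14 = -63 dB.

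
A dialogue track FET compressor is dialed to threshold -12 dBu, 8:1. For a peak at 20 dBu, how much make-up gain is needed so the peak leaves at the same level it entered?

28 dB

Without make-up, output = threshold + overshoot/8 = -12 + 4 = -8 dBu.
Gap to target: 28 dB.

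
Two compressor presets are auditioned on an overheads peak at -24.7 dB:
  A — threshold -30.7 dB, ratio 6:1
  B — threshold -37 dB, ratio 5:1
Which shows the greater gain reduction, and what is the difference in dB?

A: GR = 6 − 6/6 = 5 dB.
B: GR = 12.3 − 12.3/5 = 9.84 dB.
B reduces 4.84 dB more.

B, by 4.84 dB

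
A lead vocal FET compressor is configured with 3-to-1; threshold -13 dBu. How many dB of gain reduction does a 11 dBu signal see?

11 dBu exceeds the threshold by 24 dB.
After 3:1 compression the overshoot becomes 24/3 = 8 dB.
Gain reduction = 24 − 8 = 16 dB.

16 dB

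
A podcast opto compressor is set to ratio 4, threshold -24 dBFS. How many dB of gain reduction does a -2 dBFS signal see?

-2 dBFS exceeds the threshold by 22 dB.
After 4:1 compression the overshoot becomes 22/4 = 5.5 dB.
Gain reduction = 22 − 5.5 = 16.5 dB.

16.5 dB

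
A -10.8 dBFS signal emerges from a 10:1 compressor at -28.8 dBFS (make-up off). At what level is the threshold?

Gain reduction = -10.8 − (-28.8) = 18 dB; output overshoot = GR / (R − 1) = 18 / 9 = 2 dB.
Threshold = output − output overshoot = -28.8 − 2 = -30.8 dBFS.

-30.8 dBFS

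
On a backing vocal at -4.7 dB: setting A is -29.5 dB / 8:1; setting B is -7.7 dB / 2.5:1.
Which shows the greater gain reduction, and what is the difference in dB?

A, by 19.9 dB

A: GR = 24.8 − 24.8/8 = 21.7 dB.
B: GR = 3 − 3/2.5 = 1.8 dB.
A applies 19.9 dB more gain reduction.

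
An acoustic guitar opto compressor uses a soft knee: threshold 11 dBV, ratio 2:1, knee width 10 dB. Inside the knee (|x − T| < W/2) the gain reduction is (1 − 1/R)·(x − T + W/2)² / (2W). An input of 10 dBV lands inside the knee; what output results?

x − T + W/2 = 10 − 11 + 5 = 4.
GR = (1 − 1/2) × 4² / 20 = 0.5 × 16 / 20 = 0.4 dB.
Output = 10 − 0.4 = 9.6 dBV.

9.6 dBV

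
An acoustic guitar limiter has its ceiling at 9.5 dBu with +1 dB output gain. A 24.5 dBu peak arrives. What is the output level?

10.5 dBu

A brickwall limiter is an ∞:1 compressor: any input above the ceiling is clamped to 9.5 dBu.
Output gain then adds 1 dB: 9.5 + 1 = 10.5 dBu.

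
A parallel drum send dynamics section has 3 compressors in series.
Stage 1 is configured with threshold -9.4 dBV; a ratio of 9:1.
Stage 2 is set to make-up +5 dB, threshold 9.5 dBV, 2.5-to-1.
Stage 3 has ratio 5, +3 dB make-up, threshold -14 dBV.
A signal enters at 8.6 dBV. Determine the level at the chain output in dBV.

-8.68 dBV

Stage 1: 8.6 dBV is 18 dB over -9.4 dBV; at 9:1 that becomes 2 dB over, giving -7.4 dBV.
Stage 2: -7.4 dBV is at or below the 9.5 dBV threshold — no compression; make-up brings it to -2.4 dBV.
Stage 3: -2.4 dBV is 11.6 dB over -14 dBV; at 5:1 that becomes 2.32 dB over, giving -11.68 dBV; +3 dB make-up → -8.68 dBV.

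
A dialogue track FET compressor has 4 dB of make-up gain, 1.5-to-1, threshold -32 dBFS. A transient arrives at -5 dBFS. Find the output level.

The input is 27 dB above the -32 dBFS threshold.
The 27 dB excess becomes 18 dB after 1.5:1 reduction.
That puts the output at -14 dBFS; make-up adds 4 dB, giving -10 dBFS.

-10 dBFS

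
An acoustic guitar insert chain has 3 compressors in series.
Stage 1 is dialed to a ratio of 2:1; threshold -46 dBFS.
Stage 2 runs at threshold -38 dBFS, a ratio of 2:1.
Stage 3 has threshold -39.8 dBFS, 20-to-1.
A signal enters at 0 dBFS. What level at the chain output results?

-39.335 dBFS

Stage 1: 0 dBFS is 46 dB over -46 dBFS; at 2:1 that becomes 23 dB over, giving -23 dBFS.
Stage 2: -23 dBFS is 15 dB over -38 dBFS; at 2:1 that becomes 7.5 dB over, giving -30.5 dBFS.
Stage 3: overshoot 9.3 dB → 9.3/20 = 0.465 dB → -39.335 dBFS.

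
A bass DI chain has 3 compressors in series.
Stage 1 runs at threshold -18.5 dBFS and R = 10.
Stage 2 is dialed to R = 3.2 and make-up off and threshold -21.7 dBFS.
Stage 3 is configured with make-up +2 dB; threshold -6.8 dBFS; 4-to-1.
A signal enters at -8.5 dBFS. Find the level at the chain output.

Stage 1: -8.5 dBFS is 10 dB over -18.5 dBFS; at 10:1 that becomes 1 dB over, giving -17.5 dBFS.
Stage 2: -17.5 dBFS is 4.2 dB over -21.7 dBFS; at 3.2:1 that becomes 1.3125 dB over, giving -20.3875 dBFS.
Stage 3: -20.3875 dBFS ≤ -6.8 dBFS, so stage 3 doesn't engage; make-up brings it to -18.3875 dBFS.

-18.3875 dBFS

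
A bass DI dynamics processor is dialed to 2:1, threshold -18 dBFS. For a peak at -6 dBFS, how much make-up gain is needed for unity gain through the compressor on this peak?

The peak compresses to -18 + 12/2 = -12 dBFS.
To reach -6 dBFS requires -6 − (-12) = 6 dB of make-up.

6 dB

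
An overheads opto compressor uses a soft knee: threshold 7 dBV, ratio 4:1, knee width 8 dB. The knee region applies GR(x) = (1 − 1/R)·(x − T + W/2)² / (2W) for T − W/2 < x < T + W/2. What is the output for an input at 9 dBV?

x − T + W/2 = 9 − 7 + 4 = 6.
GR = (1 − 1/4) × 6² / 16 = 0.75 × 36 / 16 = 1.6875 dB.
Output = 9 − 1.6875 = 7.3125 dBV.

7.3125 dBV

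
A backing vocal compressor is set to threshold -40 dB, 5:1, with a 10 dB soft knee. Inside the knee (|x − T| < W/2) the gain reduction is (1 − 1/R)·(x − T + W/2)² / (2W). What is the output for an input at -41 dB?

x − T + W/2 = -41 − (-40) + 5 = 4.
GR = (1 − 1/5) × 4² / 20 = 0.8 × 16 / 20 = 0.64 dB.
Output = -41 − 0.64 = -41.64 dB.

-41.64 dB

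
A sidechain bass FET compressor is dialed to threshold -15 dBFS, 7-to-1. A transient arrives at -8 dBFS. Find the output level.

-8 dBFS sits 7 dB over threshold.
The 7 dB excess becomes 1 dB after 7:1 reduction.
Output = -15 + 1 = -14 dBFS.

-14 dBFS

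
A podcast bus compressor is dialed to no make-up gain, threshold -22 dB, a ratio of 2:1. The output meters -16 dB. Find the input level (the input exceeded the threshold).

That's 6 dB above the -22 dB threshold.
Before 2:1 compression the overshoot was 6 × 2 = 12 dB, so input = -22 + 12 = -10 dB.

-10 dB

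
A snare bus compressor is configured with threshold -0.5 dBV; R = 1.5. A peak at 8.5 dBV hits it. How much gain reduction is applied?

3 dB

The signal is 9 dB above threshold.
After 1.5:1 compression the overshoot becomes 9/1.5 = 6 dB.
Gain reduction = 9 − 6 = 3 dB.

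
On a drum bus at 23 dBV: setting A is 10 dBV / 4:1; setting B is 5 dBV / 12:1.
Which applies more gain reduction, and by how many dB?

A: GR = 13 − 13/4 = 9.75 dB.
B: GR = 18 − 18/12 = 16.5 dB.
Difference: 6.75 dB in favour of B.

B, by 6.75 dB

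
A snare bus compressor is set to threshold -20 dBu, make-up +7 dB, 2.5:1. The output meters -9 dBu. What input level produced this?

Before make-up, the level was -9 − 7 = -16 dBu.
Post-compression overshoot = -16 − (-20) = 4 dB.
Before 2.5:1 compression the overshoot was 4 × 2.5 = 10 dB, so input = -20 + 10 = -10 dBu.

-10 dBu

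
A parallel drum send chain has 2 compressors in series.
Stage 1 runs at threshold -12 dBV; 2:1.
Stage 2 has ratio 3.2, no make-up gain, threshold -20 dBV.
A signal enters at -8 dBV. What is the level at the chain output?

-16.875 dBV

Stage 1: overshoot 4 dB → 4/2 = 2 dB → -10 dBV.
Stage 2: 10 dB above -20 dBV, reduced 3.2:1 to 3.125 dB above → -16.875 dBV.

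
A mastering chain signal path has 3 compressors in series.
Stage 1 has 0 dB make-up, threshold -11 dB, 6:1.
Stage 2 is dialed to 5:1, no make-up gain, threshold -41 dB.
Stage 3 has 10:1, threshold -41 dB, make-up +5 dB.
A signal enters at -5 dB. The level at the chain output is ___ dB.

-35.38 dB

Stage 1: -5 dB is 6 dB over -11 dB; at 6:1 that becomes 1 dB over, giving -10 dB.
Stage 2: overshoot 31 dB → 31/5 = 6.2 dB → -34.8 dB.
Stage 3: overshoot 6.2 dB → 6.2/10 = 0.62 dB → -40.38 dB; +5 dB make-up → -35.38 dB.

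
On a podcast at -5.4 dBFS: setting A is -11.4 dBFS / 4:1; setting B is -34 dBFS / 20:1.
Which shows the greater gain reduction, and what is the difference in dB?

B, by 22.67 dB

A: overshoot 6 dB → output overshoot 1.5 dB → GR 4.5 dB.
B: overshoot 28.6 dB → output overshoot 1.43 dB → GR 27.17 dB.
B applies 22.67 dB more gain reduction.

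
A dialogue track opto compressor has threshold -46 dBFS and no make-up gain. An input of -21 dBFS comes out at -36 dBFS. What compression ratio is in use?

2.5:1

Input overshoot = -21 − (-46) = 25 dB; output overshoot = -36 − (-46) = 10 dB.
Ratio = 25 / 10 = 2.5.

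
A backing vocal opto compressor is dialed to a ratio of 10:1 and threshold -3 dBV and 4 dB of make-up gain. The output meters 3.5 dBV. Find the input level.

22 dBV

Remove make-up: 3.5 − 4 = -0.5 dBV.
That's 2.5 dB above the -3 dBV threshold.
Undo the ratio: input overshoot = 2.5 × 10 = 25 dB, giving input = 22 dBV.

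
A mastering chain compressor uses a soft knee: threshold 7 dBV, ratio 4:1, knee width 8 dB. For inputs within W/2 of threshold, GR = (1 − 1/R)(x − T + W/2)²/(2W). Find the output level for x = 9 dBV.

7.3125 dBV

x − T + W/2 = 9 − 7 + 4 = 6.
GR = (1 − 1/4) × 6² / 16 = 0.75 × 36 / 16 = 1.6875 dB.
Output = 9 − 1.6875 = 7.3125 dBV.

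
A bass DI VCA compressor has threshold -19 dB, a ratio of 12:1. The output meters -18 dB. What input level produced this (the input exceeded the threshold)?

-7 dB

The compressed level sits -18 − (-19) = 1 dB over threshold.
Before 12:1 compression the overshoot was 1 × 12 = 12 dB, so input = -19 + 12 = -7 dB.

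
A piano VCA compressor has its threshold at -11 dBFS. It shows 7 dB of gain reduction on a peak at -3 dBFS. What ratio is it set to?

Input overshoot = -3 − (-11) = 8 dB.
Output overshoot = 8 − 7 = 1 dB.
Ratio = input overshoot / output overshoot = 8 / 1 = 8.

8:1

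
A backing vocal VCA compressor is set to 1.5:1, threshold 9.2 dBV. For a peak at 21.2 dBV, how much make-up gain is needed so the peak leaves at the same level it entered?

4 dB

Without make-up, output = threshold + overshoot/1.5 = 9.2 + 8 = 17.2 dBV.
Gap to target: 4 dB.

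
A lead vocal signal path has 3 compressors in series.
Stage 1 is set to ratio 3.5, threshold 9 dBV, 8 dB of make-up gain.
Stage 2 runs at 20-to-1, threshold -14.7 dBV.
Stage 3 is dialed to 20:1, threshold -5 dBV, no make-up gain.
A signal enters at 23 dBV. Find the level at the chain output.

-12.915 dBV

Stage 1: 23 dBV is 14 dB over 9 dBV; at 3.5:1 that becomes 4 dB over, giving 13 dBV; +8 dB make-up → 21 dBV.
Stage 2: 35.7 dB above -14.7 dBV, reduced 20:1 to 1.785 dB above → -12.915 dBV.
Stage 3: below threshold (-12.915 ≤ -5); passes unchanged; output -12.915 dBV.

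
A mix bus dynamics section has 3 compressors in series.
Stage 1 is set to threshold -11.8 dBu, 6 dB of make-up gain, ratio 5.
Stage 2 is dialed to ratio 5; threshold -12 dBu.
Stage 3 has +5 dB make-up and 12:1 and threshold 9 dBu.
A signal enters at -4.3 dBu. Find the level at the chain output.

-5.46 dBu

Stage 1: overshoot 7.5 dB → 7.5/5 = 1.5 dB → -10.3 dBu; +6 dB make-up → -4.3 dBu.
Stage 2: 7.7 dB above -12 dBu, reduced 5:1 to 1.54 dB above → -10.46 dBu.
Stage 3: -10.46 dBu ≤ 9 dBu, so stage 3 doesn't engage; make-up brings it to -5.46 dBu.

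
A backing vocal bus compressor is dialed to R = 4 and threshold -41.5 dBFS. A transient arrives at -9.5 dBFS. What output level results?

-33.5 dBFS

The input is 32 dB above the -41.5 dBFS threshold.
4:1 compression reduces that to 32/4 = 8 dB over.
So the level is -41.5 + 8 = -33.5 dBFS.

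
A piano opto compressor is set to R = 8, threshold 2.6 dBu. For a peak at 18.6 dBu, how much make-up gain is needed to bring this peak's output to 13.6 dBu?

9 dB

Without make-up, output = threshold + overshoot/8 = 2.6 + 2 = 4.6 dBu.
Gap to target: 9 dB.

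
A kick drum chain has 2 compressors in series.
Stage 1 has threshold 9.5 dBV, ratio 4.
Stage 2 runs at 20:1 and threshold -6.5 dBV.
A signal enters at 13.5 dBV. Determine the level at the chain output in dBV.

-5.65 dBV

Stage 1: 4 dB above 9.5 dBV, reduced 4:1 to 1 dB above → 10.5 dBV.
Stage 2: overshoot 17 dB → 17/20 = 0.85 dB → -5.65 dBV.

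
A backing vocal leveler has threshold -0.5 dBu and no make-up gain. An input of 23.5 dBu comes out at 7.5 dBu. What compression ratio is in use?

3:1

Input overshoot = 23.5 − (-0.5) = 24 dB; output overshoot = 7.5 − (-0.5) = 8 dB.
Ratio = 24 / 8 = 3.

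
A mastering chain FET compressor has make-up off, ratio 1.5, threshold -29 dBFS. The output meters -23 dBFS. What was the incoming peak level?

Post-compression overshoot = -23 − (-29) = 6 dB.
Input overshoot = R × output overshoot = 9 dB → input = -29 + 9 = -20 dBFS.

-20 dBFS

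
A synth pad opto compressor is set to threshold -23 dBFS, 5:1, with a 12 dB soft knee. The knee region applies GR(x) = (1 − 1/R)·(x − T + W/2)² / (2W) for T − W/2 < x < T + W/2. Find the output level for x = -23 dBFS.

-24.2 dBFS

x − T + W/2 = -23 − (-23) + 6 = 6.
GR = (1 − 1/5) × 6² / 24 = 0.8 × 36 / 24 = 1.2 dB.
Output = -23 − 1.2 = -24.2 dBFS.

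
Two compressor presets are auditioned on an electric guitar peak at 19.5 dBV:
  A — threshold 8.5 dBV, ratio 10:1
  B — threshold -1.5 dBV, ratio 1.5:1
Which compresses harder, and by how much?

A: GR = 11 − 11/10 = 9.9 dB.
B: GR = 21 − 21/1.5 = 7 dB.
Difference: 2.9 dB in favour of A.

A, by 2.9 dB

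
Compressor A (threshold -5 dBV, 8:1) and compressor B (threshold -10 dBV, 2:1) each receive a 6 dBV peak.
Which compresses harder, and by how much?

A: GR = 11 − 11/8 = 9.625 dB.
B: GR = 16 − 16/2 = 8 dB.
A applies 1.625 dB more gain reduction.

A, by 1.625 dB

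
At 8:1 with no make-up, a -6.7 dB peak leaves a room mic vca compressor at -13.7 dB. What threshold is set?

Let T be the threshold. Output overshoot = (input overshoot)/R, so -13.7 − T = (-6.7 − T)/8.
8·(-13.7 − T) = -6.7 − T → 7·T = -109.6 − (-6.7) = -102.9.
T = -102.9/7 = -14.7 dB.

-14.7 dB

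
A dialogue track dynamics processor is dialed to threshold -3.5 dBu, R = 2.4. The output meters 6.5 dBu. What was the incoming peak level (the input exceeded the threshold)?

20.5 dBu

Post-compression overshoot = 6.5 − (-3.5) = 10 dB.
Undo the ratio: input overshoot = 10 × 2.4 = 24 dB, giving input = 20.5 dBu.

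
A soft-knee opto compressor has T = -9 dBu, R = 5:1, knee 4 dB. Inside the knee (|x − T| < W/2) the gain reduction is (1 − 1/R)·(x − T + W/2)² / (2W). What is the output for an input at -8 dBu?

-8.9 dBu

x − T + W/2 = -8 − (-9) + 2 = 3.
GR = (1 − 1/5) × 3² / 8 = 0.8 × 9 / 8 = 0.9 dB.
Output = -8 − 0.9 = -8.9 dBu.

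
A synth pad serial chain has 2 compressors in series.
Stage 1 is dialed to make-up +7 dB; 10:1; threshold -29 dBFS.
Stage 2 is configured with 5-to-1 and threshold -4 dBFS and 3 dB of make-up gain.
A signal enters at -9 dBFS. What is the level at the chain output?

-17 dBFS

Stage 1: overshoot 20 dB → 20/10 = 2 dB → -27 dBFS; +7 dB make-up → -20 dBFS.
Stage 2: below threshold (-20 ≤ -4); passes unchanged; make-up brings it to -17 dBFS.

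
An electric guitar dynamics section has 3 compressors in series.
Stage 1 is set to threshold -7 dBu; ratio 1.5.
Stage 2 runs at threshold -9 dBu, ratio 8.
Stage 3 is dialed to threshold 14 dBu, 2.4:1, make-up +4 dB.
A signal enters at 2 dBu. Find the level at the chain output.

Stage 1: 2 dBu is 9 dB over -7 dBu; at 1.5:1 that becomes 6 dB over, giving -1 dBu.
Stage 2: -1 dBu is 8 dB over -9 dBu; at 8:1 that becomes 1 dB over, giving -8 dBu.
Stage 3: -8 dBu ≤ 14 dBu, so stage 3 doesn't engage; make-up brings it to -4 dBu.

-4 dBu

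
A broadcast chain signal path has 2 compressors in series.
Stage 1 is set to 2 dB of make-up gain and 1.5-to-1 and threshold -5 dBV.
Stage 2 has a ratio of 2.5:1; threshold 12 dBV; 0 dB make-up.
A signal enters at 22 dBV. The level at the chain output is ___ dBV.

13.2 dBV

Stage 1: 22 dBV is 27 dB over -5 dBV; at 1.5:1 that becomes 18 dB over, giving 13 dBV; +2 dB make-up → 15 dBV.
Stage 2: 15 dBV is 3 dB over 12 dBV; at 2.5:1 that becomes 1.2 dB over, giving 13.2 dBV.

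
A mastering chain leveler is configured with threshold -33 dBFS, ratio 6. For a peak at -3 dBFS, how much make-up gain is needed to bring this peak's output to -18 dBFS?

Overshoot 30 dB → 30/6 = 5 dB after compression, so the compressed level is -33 + 5 = -28 dBFS.
Make-up = target − compressed = -18 − (-28) = 10 dB.

10 dB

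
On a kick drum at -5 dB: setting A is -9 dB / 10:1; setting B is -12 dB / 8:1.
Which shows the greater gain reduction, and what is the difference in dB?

A: overshoot 4 dB → output overshoot 0.4 dB → GR 3.6 dB.
B: overshoot 7 dB → output overshoot 0.875 dB → GR 6.125 dB.
Difference: 2.525 dB in favour of B.

B, by 2.525 dB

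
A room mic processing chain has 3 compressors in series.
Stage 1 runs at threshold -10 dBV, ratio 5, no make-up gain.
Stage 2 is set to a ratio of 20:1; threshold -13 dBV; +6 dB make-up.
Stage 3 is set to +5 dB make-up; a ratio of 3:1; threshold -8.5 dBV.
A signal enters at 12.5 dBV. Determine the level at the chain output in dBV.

-2.875 dBV

Stage 1: 22.5 dB above -10 dBV, reduced 5:1 to 4.5 dB above → -5.5 dBV.
Stage 2: overshoot 7.5 dB → 7.5/20 = 0.375 dB → -12.625 dBV; +6 dB make-up → -6.625 dBV.
Stage 3: 1.875 dB above -8.5 dBV, reduced 3:1 to 0.625 dB above → -7.875 dBV; +5 dB make-up → -2.875 dBV.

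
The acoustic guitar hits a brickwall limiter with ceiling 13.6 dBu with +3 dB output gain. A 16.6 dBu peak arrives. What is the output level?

At ∞:1, everything above 13.6 dBu is held at the ceiling.
Output gain then adds 3 dB: 13.6 + 3 = 16.6 dBu.

16.6 dBu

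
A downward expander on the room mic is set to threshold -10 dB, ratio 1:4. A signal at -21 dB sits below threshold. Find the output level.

-54 dB

The input is 11 dB below the -10 dB threshold.
A 1:4 expander multiplies undershoot by 4: 11 × 4 = 44 dB below threshold.
Output = -10 − 44 = -54 dB.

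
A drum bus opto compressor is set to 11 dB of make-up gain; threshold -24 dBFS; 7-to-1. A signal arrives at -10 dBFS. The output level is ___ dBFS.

-11 dBFS

Overshoot: -10 − (-24) = 14 dB.
The 14 dB excess becomes 2 dB after 7:1 reduction.
That puts the output at -22 dBFS; make-up adds 11 dB, giving -11 dBFS.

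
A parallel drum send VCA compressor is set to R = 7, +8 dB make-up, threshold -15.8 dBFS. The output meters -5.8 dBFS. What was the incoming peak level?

Stripping the +8 dB make-up gives -13.8 dBFS at the gain stage.
That's 2 dB above the -15.8 dBFS threshold.
Before 7:1 compression the overshoot was 2 × 7 = 14 dB, so input = -15.8 + 14 = -1.8 dBFS.

-1.8 dBFS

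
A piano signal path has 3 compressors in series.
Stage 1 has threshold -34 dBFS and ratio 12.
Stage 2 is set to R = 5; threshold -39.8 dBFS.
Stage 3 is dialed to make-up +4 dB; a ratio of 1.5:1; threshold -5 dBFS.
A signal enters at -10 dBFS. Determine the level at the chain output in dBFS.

-34.24 dBFS

Stage 1: overshoot 24 dB → 24/12 = 2 dB → -32 dBFS.
Stage 2: 7.8 dB above -39.8 dBFS, reduced 5:1 to 1.56 dB above → -38.24 dBFS.
Stage 3: -38.24 dBFS ≤ -5 dBFS, so stage 3 doesn't engage; make-up brings it to -34.24 dBFS.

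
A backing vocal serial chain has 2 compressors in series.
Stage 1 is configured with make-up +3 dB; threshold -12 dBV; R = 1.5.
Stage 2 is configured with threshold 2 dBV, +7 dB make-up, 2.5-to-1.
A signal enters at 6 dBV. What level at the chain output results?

Stage 1: 6 dBV is 18 dB over -12 dBV; at 1.5:1 that becomes 12 dB over, giving 0 dBV; +3 dB make-up → 3 dBV.
Stage 2: 3 dBV is 1 dB over 2 dBV; at 2.5:1 that becomes 0.4 dB over, giving 2.4 dBV; +7 dB make-up → 9.4 dBV.

9.4 dBV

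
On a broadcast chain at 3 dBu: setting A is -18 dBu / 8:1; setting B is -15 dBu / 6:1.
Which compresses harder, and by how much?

A, by 3.375 dB

A: GR = 21 − 21/8 = 18.375 dB.
B: GR = 18 − 18/6 = 15 dB.
Difference: 3.375 dB in favour of A.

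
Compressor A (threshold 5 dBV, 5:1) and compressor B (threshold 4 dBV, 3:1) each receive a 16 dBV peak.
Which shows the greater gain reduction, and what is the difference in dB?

A, by 0.8 dB

A: GR = 11 − 11/5 = 8.8 dB.
B: GR = 12 − 12/3 = 8 dB.
A reduces 0.8 dB more.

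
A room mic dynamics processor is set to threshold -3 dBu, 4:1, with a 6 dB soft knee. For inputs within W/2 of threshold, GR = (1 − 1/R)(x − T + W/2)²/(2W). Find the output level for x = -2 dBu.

x − T + W/2 = -2 − (-3) + 3 = 4.
GR = (1 − 1/4) × 4² / 12 = 0.75 × 16 / 12 = 1 dB.
Output = -2 − 1 = -3 dBu.

-3 dBu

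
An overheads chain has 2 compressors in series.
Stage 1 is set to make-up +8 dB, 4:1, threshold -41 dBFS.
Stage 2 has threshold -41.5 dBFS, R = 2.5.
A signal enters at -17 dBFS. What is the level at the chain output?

-35.7 dBFS

Stage 1: -17 dBFS is 24 dB over -41 dBFS; at 4:1 that becomes 6 dB over, giving -35 dBFS; +8 dB make-up → -27 dBFS.
Stage 2: overshoot 14.5 dB → 14.5/2.5 = 5.8 dB → -35.7 dBFS.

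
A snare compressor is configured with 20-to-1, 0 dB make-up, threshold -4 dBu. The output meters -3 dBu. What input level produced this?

16 dBu

That's 1 dB above the -4 dBu threshold.
Input overshoot = R × output overshoot = 20 dB → input = -4 + 20 = 16 dBu.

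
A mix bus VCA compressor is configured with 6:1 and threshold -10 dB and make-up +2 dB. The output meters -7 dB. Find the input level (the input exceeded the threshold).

Before make-up, the level was -7 − 2 = -9 dB.
The compressed level sits -9 − (-10) = 1 dB over threshold.
Before 6:1 compression the overshoot was 1 × 6 = 6 dB, so input = -10 + 6 = -4 dB.

-4 dB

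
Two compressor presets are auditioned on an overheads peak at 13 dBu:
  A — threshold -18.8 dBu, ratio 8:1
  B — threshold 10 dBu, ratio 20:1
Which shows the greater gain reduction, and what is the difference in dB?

A: GR = 31.8 − 31.8/8 = 27.825 dB.
B: GR = 3 − 3/20 = 2.85 dB.
Difference: 24.975 dB in favour of A.

A, by 24.975 dB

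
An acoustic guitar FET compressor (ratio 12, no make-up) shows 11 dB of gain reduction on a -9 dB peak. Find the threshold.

Input is 12 dB above T (since output overshoot × R = input overshoot: (-20 − T)·12 = -9 − T gives T = -21 dB).
Check: -21 + (-9 − (-21))/12 = -21 + 1 = -20 dB. ✓

-21 dB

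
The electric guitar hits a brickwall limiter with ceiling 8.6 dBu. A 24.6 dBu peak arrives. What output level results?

A brickwall limiter is an ∞:1 compressor: any input above the ceiling is clamped to 8.6 dBu.

8.6 dBu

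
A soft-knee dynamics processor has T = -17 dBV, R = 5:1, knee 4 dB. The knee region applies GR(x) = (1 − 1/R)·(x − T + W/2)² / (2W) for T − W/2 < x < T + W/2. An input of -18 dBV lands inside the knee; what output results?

-18.1 dBV

x − T + W/2 = -18 − (-17) + 2 = 1.
GR = (1 − 1/5) × 1² / 8 = 0.8 × 1 / 8 = 0.1 dB.
Output = -18 − 0.1 = -18.1 dBV.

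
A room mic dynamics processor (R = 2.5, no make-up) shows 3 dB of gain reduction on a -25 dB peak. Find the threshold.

-30 dB

Let T be the threshold. Output overshoot = (input overshoot)/R, so -28 − T = (-25 − T)/2.5.
2.5·(-28 − T) = -25 − T → 1.5·T = -70 − (-25) = -45.
T = -45/1.5 = -30 dB.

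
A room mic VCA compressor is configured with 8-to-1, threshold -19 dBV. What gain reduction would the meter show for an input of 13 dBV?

28 dB

Overshoot = 13 − (-19) = 32 dB.
At 8:1, output sits 32/8 = 4 dB above threshold.
Gain reduction = 32 − 4 = 28 dB.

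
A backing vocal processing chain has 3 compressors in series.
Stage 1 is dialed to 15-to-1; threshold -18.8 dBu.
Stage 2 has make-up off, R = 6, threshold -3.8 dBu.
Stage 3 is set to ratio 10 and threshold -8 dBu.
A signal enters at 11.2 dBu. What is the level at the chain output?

-16.8 dBu

Stage 1: 30 dB above -18.8 dBu, reduced 15:1 to 2 dB above → -16.8 dBu.
Stage 2: -16.8 dBu ≤ -3.8 dBu, so stage 2 doesn't engage; output -16.8 dBu.
Stage 3: below threshold (-16.8 ≤ -8); passes unchanged; output -16.8 dBu.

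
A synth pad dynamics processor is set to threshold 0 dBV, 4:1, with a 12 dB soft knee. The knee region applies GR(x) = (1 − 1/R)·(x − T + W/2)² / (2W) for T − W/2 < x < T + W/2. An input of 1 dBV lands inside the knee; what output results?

x − T + W/2 = 1 − 0 + 6 = 7.
GR = (1 − 1/4) × 7² / 24 = 0.75 × 49 / 24 = 1.53125 dB.
Output = 1 − 1.53125 = -0.53125 dBV.

-0.53125 dBV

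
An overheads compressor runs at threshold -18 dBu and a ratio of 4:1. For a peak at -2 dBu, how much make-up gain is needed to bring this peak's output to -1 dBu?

Without make-up, output = threshold + overshoot/4 = -18 + 4 = -14 dBu.
Gap to target: 13 dB.

13 dB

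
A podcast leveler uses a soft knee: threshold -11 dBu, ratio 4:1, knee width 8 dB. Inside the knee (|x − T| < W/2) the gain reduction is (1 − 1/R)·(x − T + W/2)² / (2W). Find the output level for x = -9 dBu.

x − T + W/2 = -9 − (-11) + 4 = 6.
GR = (1 − 1/4) × 6² / 16 = 0.75 × 36 / 16 = 1.6875 dB.
Output = -9 − 1.6875 = -10.6875 dBu.

-10.6875 dBu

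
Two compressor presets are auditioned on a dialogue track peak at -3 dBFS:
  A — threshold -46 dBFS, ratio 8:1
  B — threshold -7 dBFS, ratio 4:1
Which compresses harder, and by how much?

A, by 34.625 dB

A: 43 dB over, compressed to 5.375 dB over, so 37.625 dB of GR.
B: 4 dB over, compressed to 1 dB over, so 3 dB of GR.
A applies 34.625 dB more gain reduction.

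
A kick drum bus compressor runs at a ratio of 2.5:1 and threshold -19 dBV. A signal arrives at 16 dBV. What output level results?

-5 dBV

The input is 35 dB above the -19 dBV threshold.
The 35 dB excess becomes 14 dB after 2.5:1 reduction.
So the level is -19 + 14 = -5 dBV.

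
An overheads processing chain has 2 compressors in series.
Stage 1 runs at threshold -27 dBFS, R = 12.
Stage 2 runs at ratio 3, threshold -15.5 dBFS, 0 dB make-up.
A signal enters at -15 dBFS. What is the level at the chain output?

Stage 1: -15 dBFS is 12 dB over -27 dBFS; at 12:1 that becomes 1 dB over, giving -26 dBFS.
Stage 2: -26 dBFS ≤ -15.5 dBFS, so stage 2 doesn't engage; output -26 dBFS.

-26 dBFS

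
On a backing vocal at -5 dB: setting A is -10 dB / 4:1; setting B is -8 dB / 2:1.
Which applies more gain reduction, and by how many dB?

A: GR = 5 − 5/4 = 3.75 dB.
B: GR = 3 − 3/2 = 1.5 dB.
A reduces 2.25 dB more.

A, by 2.25 dB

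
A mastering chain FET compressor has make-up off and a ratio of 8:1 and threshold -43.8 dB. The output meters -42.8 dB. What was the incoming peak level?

-35.8 dB

Post-compression overshoot = -42.8 − (-43.8) = 1 dB.
Input overshoot = R × output overshoot = 8 dB → input = -43.8 + 8 = -35.8 dB.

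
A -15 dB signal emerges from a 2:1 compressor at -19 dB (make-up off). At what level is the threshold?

-23 dB

Let T be the threshold. Output overshoot = (input overshoot)/R, so -19 − T = (-15 − T)/2.
2·(-19 − T) = -15 − T → 1·T = -38 − (-15) = -23.
T = -23/1 = -23 dB.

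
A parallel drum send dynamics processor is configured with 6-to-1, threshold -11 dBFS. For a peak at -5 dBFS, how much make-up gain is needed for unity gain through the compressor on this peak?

Without make-up, output = threshold + overshoot/6 = -11 + 1 = -10 dBFS.
Gap to target: 5 dB.

5 dB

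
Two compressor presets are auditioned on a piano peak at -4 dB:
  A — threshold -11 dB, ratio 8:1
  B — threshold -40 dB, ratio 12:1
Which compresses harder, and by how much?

B, by 26.875 dB

A: 7 dB over, compressed to 0.875 dB over, so 6.125 dB of GR.
B: 36 dB over, compressed to 3 dB over, so 33 dB of GR.
Difference: 26.875 dB in favour of B.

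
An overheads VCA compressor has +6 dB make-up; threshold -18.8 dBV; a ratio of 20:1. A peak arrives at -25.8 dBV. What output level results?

-25.8 dBV is 7 dB below the -18.8 dBV threshold, so no gain reduction is applied.
Make-up gain adds 6 dB: -25.8 + 6 = -19.8 dBV.

-19.8 dBV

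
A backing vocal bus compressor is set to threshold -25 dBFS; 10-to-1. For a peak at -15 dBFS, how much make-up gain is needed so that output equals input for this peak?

9 dB

The peak compresses to -25 + 10/10 = -24 dBFS.
To reach -15 dBFS requires -15 − (-24) = 9 dB of make-up.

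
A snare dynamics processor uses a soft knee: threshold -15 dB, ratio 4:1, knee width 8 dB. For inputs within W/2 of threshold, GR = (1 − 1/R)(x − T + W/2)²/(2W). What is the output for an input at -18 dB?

x − T + W/2 = -18 − (-15) + 4 = 1.
GR = (1 − 1/4) × 1² / 16 = 0.75 × 1 / 16 = 0.046875 dB.
Output = -18 − 0.046875 = -18.046875 dB.

-18.046875 dB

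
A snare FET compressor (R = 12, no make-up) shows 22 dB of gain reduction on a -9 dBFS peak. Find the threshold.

-33 dBFS

Let T be the threshold. Output overshoot = (input overshoot)/R, so -31 − T = (-9 − T)/12.
12·(-31 − T) = -9 − T → 11·T = -372 − (-9) = -363.
T = -363/11 = -33 dBFS.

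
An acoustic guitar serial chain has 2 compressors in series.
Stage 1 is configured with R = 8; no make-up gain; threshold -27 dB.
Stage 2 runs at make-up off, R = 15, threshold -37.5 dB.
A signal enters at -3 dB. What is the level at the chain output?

Stage 1: overshoot 24 dB → 24/8 = 3 dB → -24 dB.
Stage 2: -24 dB is 13.5 dB over -37.5 dB; at 15:1 that becomes 0.9 dB over, giving -36.6 dB.

-36.6 dB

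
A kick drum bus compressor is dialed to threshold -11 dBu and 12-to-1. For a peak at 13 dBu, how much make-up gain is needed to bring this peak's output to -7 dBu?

Without make-up, output = threshold + overshoot/12 = -11 + 2 = -9 dBu.
Gap to target: 2 dB.

2 dB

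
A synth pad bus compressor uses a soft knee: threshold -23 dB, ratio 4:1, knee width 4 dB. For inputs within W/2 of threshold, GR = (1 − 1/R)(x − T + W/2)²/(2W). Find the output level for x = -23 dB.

-23.375 dB

x − T + W/2 = -23 − (-23) + 2 = 2.
GR = (1 − 1/4) × 2² / 8 = 0.75 × 4 / 8 = 0.375 dB.
Output = -23 − 0.375 = -23.375 dB.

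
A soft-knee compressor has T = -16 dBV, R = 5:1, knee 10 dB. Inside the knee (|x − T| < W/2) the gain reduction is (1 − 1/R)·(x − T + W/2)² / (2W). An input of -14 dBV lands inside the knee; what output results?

-15.96 dBV

x − T + W/2 = -14 − (-16) + 5 = 7.
GR = (1 − 1/5) × 7² / 20 = 0.8 × 49 / 20 = 1.96 dB.
Output = -14 − 1.96 = -15.96 dBV.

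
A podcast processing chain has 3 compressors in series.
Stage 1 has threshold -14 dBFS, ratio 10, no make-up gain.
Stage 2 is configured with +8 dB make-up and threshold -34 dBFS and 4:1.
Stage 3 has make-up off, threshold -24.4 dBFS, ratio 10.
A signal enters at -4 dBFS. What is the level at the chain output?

-24.035 dBFS

Stage 1: overshoot 10 dB → 10/10 = 1 dB → -13 dBFS.
Stage 2: -13 dBFS is 21 dB over -34 dBFS; at 4:1 that becomes 5.25 dB over, giving -28.75 dBFS; +8 dB make-up → -20.75 dBFS.
Stage 3: overshoot 3.65 dB → 3.65/10 = 0.365 dB → -24.035 dBFS.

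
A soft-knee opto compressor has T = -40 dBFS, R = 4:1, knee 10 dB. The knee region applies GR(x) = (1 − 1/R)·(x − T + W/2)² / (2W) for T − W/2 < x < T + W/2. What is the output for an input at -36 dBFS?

-39.0375 dBFS

x − T + W/2 = -36 − (-40) + 5 = 9.
GR = (1 − 1/4) × 9² / 20 = 0.75 × 81 / 20 = 3.0375 dB.
Output = -36 − 3.0375 = -39.0375 dBFS.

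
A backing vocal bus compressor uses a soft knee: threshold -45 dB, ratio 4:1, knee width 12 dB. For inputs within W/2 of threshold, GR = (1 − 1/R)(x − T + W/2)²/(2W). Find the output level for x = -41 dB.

-44.125 dB

x − T + W/2 = -41 − (-45) + 6 = 10.
GR = (1 − 1/4) × 10² / 24 = 0.75 × 100 / 24 = 3.125 dB.
Output = -41 − 3.125 = -44.125 dB.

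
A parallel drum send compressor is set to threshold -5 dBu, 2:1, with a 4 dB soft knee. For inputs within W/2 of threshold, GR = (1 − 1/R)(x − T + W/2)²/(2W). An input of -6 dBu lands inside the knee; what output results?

x − T + W/2 = -6 − (-5) + 2 = 1.
GR = (1 − 1/2) × 1² / 8 = 0.5 × 1 / 8 = 0.0625 dB.
Output = -6 − 0.0625 = -6.0625 dBu.

-6.0625 dBu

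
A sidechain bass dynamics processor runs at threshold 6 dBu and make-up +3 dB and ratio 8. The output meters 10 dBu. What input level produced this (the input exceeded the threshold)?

Stripping the +3 dB make-up gives 7 dBu at the gain stage.
That's 1 dB above the 6 dBu threshold.
Undo the ratio: input overshoot = 1 × 8 = 8 dB, giving input = 14 dBu.

14 dBu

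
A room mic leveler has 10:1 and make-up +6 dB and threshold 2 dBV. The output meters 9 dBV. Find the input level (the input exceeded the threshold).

Remove make-up: 9 − 6 = 3 dBV.
That's 1 dB above the 2 dBV threshold.
Before 10:1 compression the overshoot was 1 × 10 = 10 dB, so input = 2 + 10 = 12 dBV.

12 dBV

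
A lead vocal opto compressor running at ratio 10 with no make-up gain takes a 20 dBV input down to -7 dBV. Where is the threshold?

-10 dBV

Gain reduction = 20 − (-7) = 27 dB; output overshoot = GR / (R − 1) = 27 / 9 = 3 dB.
Threshold = output − output overshoot = -7 − 3 = -10 dBV.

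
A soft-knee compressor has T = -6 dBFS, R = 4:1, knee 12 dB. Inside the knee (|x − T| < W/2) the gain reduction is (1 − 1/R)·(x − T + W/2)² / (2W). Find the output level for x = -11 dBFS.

x − T + W/2 = -11 − (-6) + 6 = 1.
GR = (1 − 1/4) × 1² / 24 = 0.75 × 1 / 24 = 0.03125 dB.
Output = -11 − 0.03125 = -11.03125 dBFS.

-11.03125 dBFS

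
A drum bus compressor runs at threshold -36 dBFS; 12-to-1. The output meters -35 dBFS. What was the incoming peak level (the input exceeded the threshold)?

That's 1 dB above the -36 dBFS threshold.
Undo the ratio: input overshoot = 1 × 12 = 12 dB, giving input = -24 dBFS.

-24 dBFS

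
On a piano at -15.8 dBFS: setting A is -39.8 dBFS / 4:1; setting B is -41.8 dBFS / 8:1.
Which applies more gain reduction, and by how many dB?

B, by 4.75 dB

A: overshoot 24 dB → output overshoot 6 dB → GR 18 dB.
B: overshoot 26 dB → output overshoot 3.25 dB → GR 22.75 dB.
B reduces 4.75 dB more.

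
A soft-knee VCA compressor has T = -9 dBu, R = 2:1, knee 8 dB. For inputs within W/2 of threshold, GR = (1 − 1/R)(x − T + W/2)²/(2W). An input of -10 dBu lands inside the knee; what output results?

-10.28125 dBu

x − T + W/2 = -10 − (-9) + 4 = 3.
GR = (1 − 1/2) × 3² / 16 = 0.5 × 9 / 16 = 0.28125 dB.
Output = -10 − 0.28125 = -10.28125 dBu.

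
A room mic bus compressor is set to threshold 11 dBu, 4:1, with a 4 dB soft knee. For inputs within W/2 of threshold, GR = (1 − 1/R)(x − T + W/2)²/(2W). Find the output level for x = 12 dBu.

11.15625 dBu

x − T + W/2 = 12 − 11 + 2 = 3.
GR = (1 − 1/4) × 3² / 8 = 0.75 × 9 / 8 = 0.84375 dB.
Output = 12 − 0.84375 = 11.15625 dBu.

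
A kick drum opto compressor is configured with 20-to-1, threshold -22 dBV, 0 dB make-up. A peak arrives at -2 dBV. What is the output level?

Overshoot: -2 − (-22) = 20 dB.
At 20:1 the overshoot is divided by 20, leaving 1 dB above threshold.
So the level is -22 + 1 = -21 dBV.

-21 dBV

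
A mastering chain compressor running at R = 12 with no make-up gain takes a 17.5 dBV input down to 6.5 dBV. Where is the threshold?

Gain reduction = 17.5 − 6.5 = 11 dB; output overshoot = GR / (R − 1) = 11 / 11 = 1 dB.
Threshold = output − output overshoot = 6.5 − 1 = 5.5 dBV.

5.5 dBV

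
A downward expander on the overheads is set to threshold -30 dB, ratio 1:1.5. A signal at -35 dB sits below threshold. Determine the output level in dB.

-37.5 dB

Below threshold, a 1:1.5 expander applies gain = (1.5−1)×(T − x) of attenuation.
(1.5−1) × 5 = 2.5 dB, so output = -35 − 2.5 = -37.5 dB.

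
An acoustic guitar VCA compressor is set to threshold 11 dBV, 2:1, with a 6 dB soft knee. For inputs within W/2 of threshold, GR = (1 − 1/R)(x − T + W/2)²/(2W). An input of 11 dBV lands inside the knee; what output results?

10.625 dBV

x − T + W/2 = 11 − 11 + 3 = 3.
GR = (1 − 1/2) × 3² / 12 = 0.5 × 9 / 12 = 0.375 dB.
Output = 11 − 0.375 = 10.625 dBV.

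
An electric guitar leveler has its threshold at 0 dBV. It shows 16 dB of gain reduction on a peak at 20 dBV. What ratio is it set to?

Input overshoot = 20 − 0 = 20 dB.
Output overshoot = 20 − 16 = 4 dB.
Ratio = input overshoot / output overshoot = 20 / 4 = 5.

5:1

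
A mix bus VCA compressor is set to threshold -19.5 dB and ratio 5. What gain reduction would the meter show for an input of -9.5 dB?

Overshoot = -9.5 − (-19.5) = 10 dB.
After 5:1 compression the overshoot becomes 10/5 = 2 dB.
Gain reduction = 10 − 2 = 8 dB.

8 dB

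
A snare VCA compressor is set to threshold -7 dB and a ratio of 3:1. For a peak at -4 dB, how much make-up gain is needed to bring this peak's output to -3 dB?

3 dB

The peak compresses to -7 + 3/3 = -6 dB.
To reach -3 dB requires -3 − (-6) = 3 dB of make-up.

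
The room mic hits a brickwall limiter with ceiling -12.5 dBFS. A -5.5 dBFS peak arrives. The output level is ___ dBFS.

-12.5 dBFS

The limiter clamps the peak to its -12.5 dBFS ceiling.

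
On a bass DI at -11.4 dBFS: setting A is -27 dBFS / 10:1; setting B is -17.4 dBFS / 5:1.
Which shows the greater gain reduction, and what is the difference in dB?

A, by 9.24 dB

A: overshoot 15.6 dB → output overshoot 1.56 dB → GR 14.04 dB.
B: overshoot 6 dB → output overshoot 1.2 dB → GR 4.8 dB.
A applies 9.24 dB more gain reduction.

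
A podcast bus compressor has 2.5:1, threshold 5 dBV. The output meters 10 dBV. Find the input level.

The compressed level sits 10 − 5 = 5 dB over threshold.
Undo the ratio: input overshoot = 5 × 2.5 = 12.5 dB, giving input = 17.5 dBV.

17.5 dBV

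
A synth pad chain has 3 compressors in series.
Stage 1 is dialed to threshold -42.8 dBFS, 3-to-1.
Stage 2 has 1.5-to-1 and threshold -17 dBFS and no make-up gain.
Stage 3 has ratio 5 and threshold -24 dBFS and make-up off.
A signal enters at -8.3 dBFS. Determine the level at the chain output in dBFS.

Stage 1: overshoot 34.5 dB → 34.5/3 = 11.5 dB → -31.3 dBFS.
Stage 2: below threshold (-31.3 ≤ -17); passes unchanged; output -31.3 dBFS.
Stage 3: -31.3 dBFS ≤ -24 dBFS, so stage 3 doesn't engage; output -31.3 dBFS.

-31.3 dBFS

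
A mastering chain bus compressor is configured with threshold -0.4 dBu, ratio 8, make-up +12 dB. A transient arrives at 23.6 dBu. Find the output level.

14.6 dBu

Overshoot: 23.6 − (-0.4) = 24 dB.
The 24 dB excess becomes 3 dB after 8:1 reduction.
So the level is -0.4 + 3 = 2.6 dBu; make-up adds 12 dB, giving 14.6 dBu.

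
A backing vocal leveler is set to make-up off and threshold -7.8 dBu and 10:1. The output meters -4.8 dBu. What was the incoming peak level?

The compressed level sits -4.8 − (-7.8) = 3 dB over threshold.
Undo the ratio: input overshoot = 3 × 10 = 30 dB, giving input = 22.2 dBu.

22.2 dBu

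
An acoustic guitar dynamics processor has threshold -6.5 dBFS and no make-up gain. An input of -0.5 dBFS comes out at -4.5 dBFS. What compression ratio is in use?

Input overshoot = -0.5 − (-6.5) = 6 dB; output overshoot = -4.5 − (-6.5) = 2 dB.
Ratio = 6 / 2 = 3.

3:1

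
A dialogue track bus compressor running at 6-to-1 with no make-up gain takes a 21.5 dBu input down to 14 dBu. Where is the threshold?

12.5 dBu

Let T be the threshold. Output overshoot = (input overshoot)/R, so 14 − T = (21.5 − T)/6.
6·(14 − T) = 21.5 − T → 5·T = 84 − 21.5 = 62.5.
T = 62.5/5 = 12.5 dBu.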